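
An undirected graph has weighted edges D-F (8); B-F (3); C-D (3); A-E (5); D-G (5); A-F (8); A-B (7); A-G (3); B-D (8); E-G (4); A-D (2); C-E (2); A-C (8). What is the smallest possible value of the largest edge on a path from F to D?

7

Comparing a few candidate routes:
F - B - A - G - D: max(3, 7, 3, 5) = 7
F - B - A - E - G - D: max(3, 7, 5, 4, 5) = 7
F - B - A - E - C - D: max(3, 7, 5, 2, 3) = 7
F - B - A - D: max(3, 7, 2) = 7
F - B - A - G - E - C - D: max(3, 7, 3, 4, 2, 3) = 7
The minimum achievable maximum is 7.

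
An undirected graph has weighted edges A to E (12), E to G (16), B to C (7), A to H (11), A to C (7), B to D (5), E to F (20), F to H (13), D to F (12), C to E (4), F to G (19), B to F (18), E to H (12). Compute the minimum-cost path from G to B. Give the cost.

Comparing a few candidate routes:
G→E→A→C→B: 16 + 12 + 7 + 7 = 42
G→E→C→B: 16 + 4 + 7 = 27
G→F→B: 19 + 18 = 37
G→F→D→B: 19 + 12 + 5 = 36
G→F→E→C→B: 19 + 20 + 4 + 7 = 50
The minimum is 27.

27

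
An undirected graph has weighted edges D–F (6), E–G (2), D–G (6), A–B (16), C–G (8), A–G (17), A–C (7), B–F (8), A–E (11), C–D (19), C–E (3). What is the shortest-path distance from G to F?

Some routes from G to F:
G - E - C - A - B - F: 2 + 3 + 7 + 16 + 8 = 36
G - E - C - D - F: 2 + 3 + 19 + 6 = 30
G - D - F: 6 + 6 = 12
G - C - D - F: 8 + 19 + 6 = 33
The minimum is 12.

12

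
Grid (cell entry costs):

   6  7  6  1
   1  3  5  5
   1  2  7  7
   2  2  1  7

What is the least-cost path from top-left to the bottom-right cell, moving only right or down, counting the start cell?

20

One optimal route is [0,0]→[1,0]→[2,0]→[2,1]→[3,1]→[3,2]→[3,3].
Its cost is 6 + 1 + 1 + 2 + 2 + 1 + 7 = 20.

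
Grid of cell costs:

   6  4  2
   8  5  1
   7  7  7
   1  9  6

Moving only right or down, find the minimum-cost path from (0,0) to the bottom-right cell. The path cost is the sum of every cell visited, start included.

26

Best path: r0c0 r0c1 r0c2 r1c2 r2c2 r3c2
Cost: 6 + 4 + 2 + 1 + 7 + 6 = 26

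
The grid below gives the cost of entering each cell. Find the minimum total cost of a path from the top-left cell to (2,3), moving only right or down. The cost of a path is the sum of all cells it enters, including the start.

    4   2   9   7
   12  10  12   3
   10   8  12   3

Best path: (0,0)→(0,1)→(0,2)→(0,3)→(1,3)→(2,3)
Cost: 4 + 2 + 9 + 7 + 3 + 3 = 28

28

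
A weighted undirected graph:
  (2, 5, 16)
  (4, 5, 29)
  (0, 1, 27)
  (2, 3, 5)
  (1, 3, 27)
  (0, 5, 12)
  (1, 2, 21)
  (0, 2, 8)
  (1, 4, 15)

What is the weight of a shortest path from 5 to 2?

Comparing a few candidate routes:
5 → 0 → 1 → 2: 12 + 27 + 21 = 60
5 → 2: 16
5 → 0 → 2: 12 + 8 = 20
The minimum is 16.

16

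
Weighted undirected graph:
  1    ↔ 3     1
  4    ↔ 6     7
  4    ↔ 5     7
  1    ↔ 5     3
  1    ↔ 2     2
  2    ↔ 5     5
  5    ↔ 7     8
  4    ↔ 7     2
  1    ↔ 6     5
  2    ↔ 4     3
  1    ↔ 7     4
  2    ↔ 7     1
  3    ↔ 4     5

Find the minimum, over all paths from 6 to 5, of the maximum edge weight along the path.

5

Comparing a few candidate routes:
6-1-7-2-5: max(5, 4, 1, 5) = 5
6-1-7-4-2-5: max(5, 4, 2, 3, 5) = 5
6-1-5: max(5, 3) = 5
Best route has worst link 5.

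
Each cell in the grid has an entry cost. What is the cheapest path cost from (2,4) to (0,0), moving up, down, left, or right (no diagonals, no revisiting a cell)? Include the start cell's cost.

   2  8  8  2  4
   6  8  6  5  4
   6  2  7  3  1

27

Take r2c4 → r2c3 → r2c2 → r2c1 → r2c0 → r1c0 → r0c0 for a total of 1 + 3 + 7 + 2 + 6 + 6 + 2 = 27.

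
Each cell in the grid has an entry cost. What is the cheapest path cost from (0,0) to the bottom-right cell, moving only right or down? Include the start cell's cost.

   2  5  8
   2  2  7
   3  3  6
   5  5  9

Take [0,0]→[1,0]→[1,1]→[2,1]→[3,1]→[3,2] for a total of 2 + 2 + 2 + 3 + 5 + 9 = 23.
For comparison, the top-then-right route costs 37.

23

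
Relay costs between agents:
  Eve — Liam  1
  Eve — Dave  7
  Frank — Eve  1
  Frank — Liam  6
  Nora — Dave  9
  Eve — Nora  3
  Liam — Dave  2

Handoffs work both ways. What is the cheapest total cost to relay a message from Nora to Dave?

Routes from Nora to Dave:
Nora→Dave: 9
Nora→Eve→Liam→Dave: 3 + 1 + 2 = 6
Nora→Eve→Frank→Liam→Dave: 3 + 1 + 6 + 2 = 12
Nora→Eve→Dave: 3 + 7 = 10
Shortest: 6.

6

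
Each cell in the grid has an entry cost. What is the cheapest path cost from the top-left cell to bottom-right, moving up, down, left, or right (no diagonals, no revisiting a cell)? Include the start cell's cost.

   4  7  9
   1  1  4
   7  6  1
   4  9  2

13

Cheapest: [0,0] → [1,0] → [1,1] → [1,2] → [2,2] → [3,2]
  4 + 1 + 1 + 4 + 1 + 2 = 13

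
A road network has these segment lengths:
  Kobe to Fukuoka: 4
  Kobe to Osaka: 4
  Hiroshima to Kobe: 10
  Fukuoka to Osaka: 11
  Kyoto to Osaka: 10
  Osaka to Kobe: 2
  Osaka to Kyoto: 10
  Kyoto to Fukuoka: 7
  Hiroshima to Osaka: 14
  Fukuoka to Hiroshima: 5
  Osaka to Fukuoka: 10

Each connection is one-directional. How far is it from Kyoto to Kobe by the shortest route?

Routes from Kyoto to Kobe:
Kyoto → Osaka → Kobe: 10 + 2 = 12
Kyoto → Fukuoka → Osaka → Kobe: 7 + 11 + 2 = 20
Kyoto → Fukuoka → Hiroshima → Osaka → Kobe: 7 + 5 + 14 + 2 = 28
Kyoto → Fukuoka → Hiroshima → Kobe: 7 + 5 + 10 = 22
Kyoto → Osaka → Fukuoka → Hiroshima → Kobe: 10 + 10 + 5 + 10 = 35
Shortest: 12.

12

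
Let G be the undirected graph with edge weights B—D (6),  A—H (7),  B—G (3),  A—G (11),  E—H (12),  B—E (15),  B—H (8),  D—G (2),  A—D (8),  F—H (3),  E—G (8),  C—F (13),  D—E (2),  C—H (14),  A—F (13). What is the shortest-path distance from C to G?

25

Checking several routes:
C→H→B→D→G: 14 + 8 + 6 + 2 = 30
C→F→H→B→G: 13 + 3 + 8 + 3 = 27
C→H→B→G: 14 + 8 + 3 = 25
The minimum is 25.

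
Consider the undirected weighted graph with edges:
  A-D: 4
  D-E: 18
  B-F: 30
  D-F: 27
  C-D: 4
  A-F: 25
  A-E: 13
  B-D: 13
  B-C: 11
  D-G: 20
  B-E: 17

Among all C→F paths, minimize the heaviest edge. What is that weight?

25

A few of the C→F routes:
C-B-E-D-A-F: max(11, 17, 18, 4, 25) = 25
C-B-E-A-F: max(11, 17, 13, 25) = 25
C-B-D-A-F: max(11, 13, 4, 25) = 25
C-B-D-E-A-F: max(11, 13, 18, 13, 25) = 25
C-D-E-A-F: max(4, 18, 13, 25) = 25
Best route has worst link 25.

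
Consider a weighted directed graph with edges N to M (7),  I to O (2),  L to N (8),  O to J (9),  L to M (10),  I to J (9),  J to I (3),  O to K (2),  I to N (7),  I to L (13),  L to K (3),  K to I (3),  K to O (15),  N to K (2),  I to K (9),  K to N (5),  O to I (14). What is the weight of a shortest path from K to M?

12

A few of the K→M routes:
K-I-L-N-M: 3 + 13 + 8 + 7 = 31
K-N-M: 5 + 7 = 12
K-I-N-M: 3 + 7 + 7 = 17
K-I-L-M: 3 + 13 + 10 = 26
Best route has total 12.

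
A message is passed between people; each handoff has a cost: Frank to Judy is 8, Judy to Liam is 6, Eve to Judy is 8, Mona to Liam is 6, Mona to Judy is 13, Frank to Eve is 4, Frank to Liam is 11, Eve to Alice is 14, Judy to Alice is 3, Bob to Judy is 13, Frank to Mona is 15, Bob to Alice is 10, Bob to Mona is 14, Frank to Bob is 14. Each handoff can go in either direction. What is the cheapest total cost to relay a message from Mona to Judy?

12

A few of the Mona→Judy routes:
Mona-Frank-Judy: 15 + 8 = 23
Mona-Liam-Frank-Judy: 6 + 11 + 8 = 25
Mona-Liam-Judy: 6 + 6 = 12
Mona-Judy: 13
Shortest: 12.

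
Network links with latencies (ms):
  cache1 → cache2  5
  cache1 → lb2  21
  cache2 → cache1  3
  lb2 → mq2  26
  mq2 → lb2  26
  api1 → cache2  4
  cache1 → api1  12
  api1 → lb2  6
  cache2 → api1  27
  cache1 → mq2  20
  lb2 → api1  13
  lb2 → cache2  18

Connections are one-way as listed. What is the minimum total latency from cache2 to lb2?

Paths from cache2 to lb2:
cache2-cache1-lb2: 3 + 21 = 24
cache2-api1-lb2: 27 + 6 = 33
cache2-cache1-mq2-lb2: 3 + 20 + 26 = 49
cache2-cache1-api1-lb2: 3 + 12 + 6 = 21
Shortest: 21 ms.

21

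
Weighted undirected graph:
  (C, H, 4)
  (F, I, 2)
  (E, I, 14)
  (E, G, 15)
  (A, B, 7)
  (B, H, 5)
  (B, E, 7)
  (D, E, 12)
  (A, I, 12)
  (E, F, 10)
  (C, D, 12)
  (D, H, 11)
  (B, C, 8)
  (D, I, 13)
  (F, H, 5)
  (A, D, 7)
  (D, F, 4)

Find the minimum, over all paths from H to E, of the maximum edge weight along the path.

7

Some routes from H to E:
H→B→E: max(5, 7) = 7
H→C→B→E: max(4, 8, 7) = 8
H→C→B→A→D→F→E: max(4, 8, 7, 7, 4, 10) = 10
H→F→D→A→B→E: max(5, 4, 7, 7, 7) = 7
H→F→E: max(5, 10) = 10
Best route has worst link 7.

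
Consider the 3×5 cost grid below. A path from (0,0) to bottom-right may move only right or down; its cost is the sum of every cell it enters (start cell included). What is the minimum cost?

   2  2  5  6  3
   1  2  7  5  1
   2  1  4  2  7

19

Path r0c0→r1c0→r1c1→r2c1→r2c2→r2c3→r2c4: 2 + 1 + 2 + 1 + 4 + 2 + 7 = 19.
For comparison, the top-then-right route costs 26.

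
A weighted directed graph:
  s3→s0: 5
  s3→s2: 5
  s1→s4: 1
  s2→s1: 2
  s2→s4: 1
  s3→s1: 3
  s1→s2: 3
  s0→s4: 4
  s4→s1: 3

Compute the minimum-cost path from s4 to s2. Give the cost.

Routes from s4 to s2:
s4 -> s1 -> s2: 3 + 3 = 6
Best route has total 6.

6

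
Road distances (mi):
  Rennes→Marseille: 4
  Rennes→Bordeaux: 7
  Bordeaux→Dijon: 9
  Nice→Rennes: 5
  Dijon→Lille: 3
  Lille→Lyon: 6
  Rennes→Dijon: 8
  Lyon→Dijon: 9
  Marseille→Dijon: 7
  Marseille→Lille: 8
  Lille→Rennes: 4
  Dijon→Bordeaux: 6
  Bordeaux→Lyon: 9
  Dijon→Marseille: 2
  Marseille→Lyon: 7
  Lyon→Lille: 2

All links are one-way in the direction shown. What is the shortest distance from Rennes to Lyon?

11

A few of the Rennes→Lyon routes:
Rennes → Bordeaux → Lyon: 7 + 9 = 16
Rennes → Marseille → Lyon: 4 + 7 = 11
Rennes → Dijon → Marseille → Lyon: 8 + 2 + 7 = 17
Shortest: 11 mi.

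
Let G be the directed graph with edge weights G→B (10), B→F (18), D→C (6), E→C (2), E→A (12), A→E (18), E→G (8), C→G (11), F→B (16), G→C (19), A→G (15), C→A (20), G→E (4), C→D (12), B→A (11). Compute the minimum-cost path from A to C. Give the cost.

Paths from A to C:
A-E-C: 18 + 2 = 20
A-E-G-C: 18 + 8 + 19 = 45
A-G-E-C: 15 + 4 + 2 = 21
A-G-C: 15 + 19 = 34
The minimum is 20.

20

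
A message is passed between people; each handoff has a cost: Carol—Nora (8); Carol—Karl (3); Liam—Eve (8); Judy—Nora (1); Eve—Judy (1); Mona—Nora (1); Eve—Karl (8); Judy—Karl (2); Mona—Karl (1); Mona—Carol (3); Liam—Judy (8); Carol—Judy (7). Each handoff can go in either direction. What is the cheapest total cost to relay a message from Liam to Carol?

Some routes from Liam to Carol:
Liam → Eve → Judy → Nora → Mona → Carol: 8 + 1 + 1 + 1 + 3 = 14
Liam → Judy → Karl → Carol: 8 + 2 + 3 = 13
Liam → Judy → Nora → Mona → Carol: 8 + 1 + 1 + 3 = 13
Shortest: 13.

13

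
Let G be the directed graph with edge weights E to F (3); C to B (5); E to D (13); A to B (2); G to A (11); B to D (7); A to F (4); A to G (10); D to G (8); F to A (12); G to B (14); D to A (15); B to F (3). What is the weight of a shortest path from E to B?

17

A few of the E→B routes:
E-F-A-B: 3 + 12 + 2 = 17
E-F-A-G-B: 3 + 12 + 10 + 14 = 39
E-D-G-A-B: 13 + 8 + 11 + 2 = 34
E-D-A-B: 13 + 15 + 2 = 30
E-D-G-B: 13 + 8 + 14 = 35
The minimum is 17.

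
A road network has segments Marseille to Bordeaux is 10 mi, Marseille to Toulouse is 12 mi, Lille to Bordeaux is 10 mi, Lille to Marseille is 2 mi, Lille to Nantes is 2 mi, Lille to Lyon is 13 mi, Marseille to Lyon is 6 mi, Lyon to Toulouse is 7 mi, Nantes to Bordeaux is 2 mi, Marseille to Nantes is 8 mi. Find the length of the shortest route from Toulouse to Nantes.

16

Checking several routes:
Toulouse - Marseille - Lille - Nantes: 12 + 2 + 2 = 16
Toulouse - Marseille - Nantes: 12 + 8 = 20
Toulouse - Lyon - Marseille - Lille - Nantes: 7 + 6 + 2 + 2 = 17
Best route has total 16 mi.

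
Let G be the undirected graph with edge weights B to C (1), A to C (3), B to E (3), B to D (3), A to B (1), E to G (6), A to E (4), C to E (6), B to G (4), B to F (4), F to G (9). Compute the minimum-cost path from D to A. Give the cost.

Comparing a few candidate routes:
D → B → E → C → A: 3 + 3 + 6 + 3 = 15
D → B → E → A: 3 + 3 + 4 = 10
D → B → C → E → A: 3 + 1 + 6 + 4 = 14
D → B → C → A: 3 + 1 + 3 = 7
D → B → A: 3 + 1 = 4
Best route has total 4.

4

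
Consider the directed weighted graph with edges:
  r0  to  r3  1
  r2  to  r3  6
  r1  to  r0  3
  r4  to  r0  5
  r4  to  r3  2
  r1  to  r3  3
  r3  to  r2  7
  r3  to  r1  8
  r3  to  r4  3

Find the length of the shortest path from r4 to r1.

10

Candidate routes:
r4 -> r3 -> r1: 2 + 8 = 10
r4 -> r0 -> r3 -> r1: 5 + 1 + 8 = 14
The minimum is 10.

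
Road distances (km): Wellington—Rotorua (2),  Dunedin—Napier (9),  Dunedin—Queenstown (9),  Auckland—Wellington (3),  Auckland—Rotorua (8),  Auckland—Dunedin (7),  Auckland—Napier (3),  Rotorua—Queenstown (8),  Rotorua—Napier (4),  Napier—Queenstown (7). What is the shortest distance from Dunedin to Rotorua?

12

Checking several routes:
Dunedin → Auckland → Wellington → Rotorua: 7 + 3 + 2 = 12
Dunedin → Auckland → Rotorua: 7 + 8 = 15
Dunedin → Napier → Rotorua: 9 + 4 = 13
Dunedin → Auckland → Napier → Rotorua: 7 + 3 + 4 = 14
Shortest: 12 km.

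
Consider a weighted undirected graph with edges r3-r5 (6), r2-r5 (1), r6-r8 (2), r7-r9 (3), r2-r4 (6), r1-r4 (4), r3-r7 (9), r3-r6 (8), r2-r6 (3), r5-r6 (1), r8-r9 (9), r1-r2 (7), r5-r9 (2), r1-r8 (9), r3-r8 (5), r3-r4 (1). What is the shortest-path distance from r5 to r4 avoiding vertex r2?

Comparing a few candidate routes:
r5-r3-r4: 6 + 1 = 7
r5-r6-r8-r3-r4: 1 + 2 + 5 + 1 = 9
r5-r6-r8-r1-r4: 1 + 2 + 9 + 4 = 16
r5-r9-r7-r3-r4: 2 + 3 + 9 + 1 = 15
r5-r9-r8-r3-r4: 2 + 9 + 5 + 1 = 17
r5-r6-r3-r4: 1 + 8 + 1 = 10
Best route has total 7.

7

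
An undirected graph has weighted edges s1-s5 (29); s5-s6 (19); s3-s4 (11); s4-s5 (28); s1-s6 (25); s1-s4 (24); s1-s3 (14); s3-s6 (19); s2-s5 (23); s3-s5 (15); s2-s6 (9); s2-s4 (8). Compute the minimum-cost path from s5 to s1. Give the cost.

Some routes from s5 to s1:
s5 → s3 → s4 → s1: 15 + 11 + 24 = 50
s5 → s1: 29
s5 → s6 → s1: 19 + 25 = 44
s5 → s3 → s1: 15 + 14 = 29
The minimum is 29.

29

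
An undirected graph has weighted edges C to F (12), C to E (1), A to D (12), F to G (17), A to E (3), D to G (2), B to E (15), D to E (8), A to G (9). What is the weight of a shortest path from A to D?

11

A few of the A→D routes:
A → E → D: 3 + 8 = 11
A → D: 12
A → G → D: 9 + 2 = 11
The minimum is 11.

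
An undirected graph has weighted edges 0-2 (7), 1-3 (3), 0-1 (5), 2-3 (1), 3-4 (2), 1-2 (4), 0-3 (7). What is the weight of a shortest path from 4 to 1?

5

A few of the 4→1 routes:
4-3-2-1: 2 + 1 + 4 = 7
4-3-0-1: 2 + 7 + 5 = 14
4-3-1: 2 + 3 = 5
Best route has total 5.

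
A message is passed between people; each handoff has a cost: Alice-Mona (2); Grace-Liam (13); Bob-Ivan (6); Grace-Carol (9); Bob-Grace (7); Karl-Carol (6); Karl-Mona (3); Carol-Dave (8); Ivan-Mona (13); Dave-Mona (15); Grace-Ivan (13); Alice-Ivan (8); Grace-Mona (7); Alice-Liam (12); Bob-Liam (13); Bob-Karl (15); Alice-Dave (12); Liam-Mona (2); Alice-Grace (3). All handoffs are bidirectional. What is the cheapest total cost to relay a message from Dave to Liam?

16

Checking several routes:
Dave → Carol → Karl → Mona → Liam: 8 + 6 + 3 + 2 = 19
Dave → Mona → Liam: 15 + 2 = 17
Dave → Carol → Grace → Alice → Mona → Liam: 8 + 9 + 3 + 2 + 2 = 24
Dave → Alice → Mona → Liam: 12 + 2 + 2 = 16
The minimum is 16.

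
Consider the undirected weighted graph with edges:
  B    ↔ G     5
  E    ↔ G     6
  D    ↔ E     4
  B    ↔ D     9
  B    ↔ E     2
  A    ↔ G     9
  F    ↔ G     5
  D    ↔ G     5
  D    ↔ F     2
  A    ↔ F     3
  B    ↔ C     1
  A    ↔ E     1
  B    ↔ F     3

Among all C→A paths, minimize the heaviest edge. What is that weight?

A few of the C→A routes:
C→B→E→D→F→A: max(1, 2, 4, 2, 3) = 4
C→B→E→A: max(1, 2, 1) = 2
C→B→F→A: max(1, 3, 3) = 3
Best route has worst link 2.

2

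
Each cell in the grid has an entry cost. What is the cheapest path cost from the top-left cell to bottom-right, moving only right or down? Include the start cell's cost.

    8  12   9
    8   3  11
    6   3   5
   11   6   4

31

One optimal route is r0c0 -> r1c0 -> r1c1 -> r2c1 -> r2c2 -> r3c2.
Its cost is 8 + 8 + 3 + 3 + 5 + 4 = 31.
For comparison, the top-then-right route costs 49.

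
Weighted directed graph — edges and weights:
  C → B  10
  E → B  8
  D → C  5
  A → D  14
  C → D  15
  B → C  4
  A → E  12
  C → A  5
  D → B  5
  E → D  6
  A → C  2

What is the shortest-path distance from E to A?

16

Candidate routes:
E -> D -> C -> A: 6 + 5 + 5 = 16
E -> D -> B -> C -> A: 6 + 5 + 4 + 5 = 20
E -> B -> C -> A: 8 + 4 + 5 = 17
The minimum is 16.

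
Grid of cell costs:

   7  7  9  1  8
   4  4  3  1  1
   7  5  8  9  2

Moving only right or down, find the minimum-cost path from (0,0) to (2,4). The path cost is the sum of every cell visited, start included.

22

One optimal route is (0,0) → (1,0) → (1,1) → (1,2) → (1,3) → (1,4) → (2,4).
Its cost is 7 + 4 + 4 + 3 + 1 + 1 + 2 = 22.
(Top row then right column would cost 35.)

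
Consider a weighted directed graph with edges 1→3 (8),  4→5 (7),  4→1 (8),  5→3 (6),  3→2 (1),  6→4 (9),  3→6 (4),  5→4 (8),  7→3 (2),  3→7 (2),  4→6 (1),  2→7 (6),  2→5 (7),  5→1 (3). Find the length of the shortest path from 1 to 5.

Paths from 1 to 5:
1 - 3 - 6 - 4 - 5: 8 + 4 + 9 + 7 = 28
1 - 3 - 2 - 5: 8 + 1 + 7 = 16
Best route has total 16.

16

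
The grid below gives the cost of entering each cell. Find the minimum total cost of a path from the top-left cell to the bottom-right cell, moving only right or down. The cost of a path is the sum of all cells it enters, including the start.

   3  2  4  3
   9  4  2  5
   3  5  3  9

Take (0,0) -> (0,1) -> (0,2) -> (1,2) -> (2,2) -> (2,3) for a total of 3 + 2 + 4 + 2 + 3 + 9 = 23.
For comparison, the top-then-right route costs 26.

23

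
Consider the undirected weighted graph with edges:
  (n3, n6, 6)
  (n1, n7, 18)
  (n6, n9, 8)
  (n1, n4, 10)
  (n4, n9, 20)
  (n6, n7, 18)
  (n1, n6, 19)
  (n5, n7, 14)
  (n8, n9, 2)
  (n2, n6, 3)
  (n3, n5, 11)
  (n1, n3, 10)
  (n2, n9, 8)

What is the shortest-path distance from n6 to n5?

Some routes from n6 to n5:
n6→n1→n3→n5: 19 + 10 + 11 = 40
n6→n7→n5: 18 + 14 = 32
n6→n3→n1→n7→n5: 6 + 10 + 18 + 14 = 48
n6→n1→n7→n5: 19 + 18 + 14 = 51
n6→n7→n1→n3→n5: 18 + 18 + 10 + 11 = 57
n6→n3→n5: 6 + 11 = 17
The minimum is 17.

17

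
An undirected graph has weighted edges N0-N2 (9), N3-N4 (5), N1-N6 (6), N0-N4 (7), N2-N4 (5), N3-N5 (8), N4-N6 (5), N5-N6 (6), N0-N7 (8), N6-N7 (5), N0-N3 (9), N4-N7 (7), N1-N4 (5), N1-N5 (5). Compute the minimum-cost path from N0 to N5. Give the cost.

Checking several routes:
N0→N7→N6→N5: 8 + 5 + 6 = 19
N0→N4→N6→N5: 7 + 5 + 6 = 18
N0→N4→N1→N5: 7 + 5 + 5 = 17
N0→N3→N5: 9 + 8 = 17
Shortest: 17.

17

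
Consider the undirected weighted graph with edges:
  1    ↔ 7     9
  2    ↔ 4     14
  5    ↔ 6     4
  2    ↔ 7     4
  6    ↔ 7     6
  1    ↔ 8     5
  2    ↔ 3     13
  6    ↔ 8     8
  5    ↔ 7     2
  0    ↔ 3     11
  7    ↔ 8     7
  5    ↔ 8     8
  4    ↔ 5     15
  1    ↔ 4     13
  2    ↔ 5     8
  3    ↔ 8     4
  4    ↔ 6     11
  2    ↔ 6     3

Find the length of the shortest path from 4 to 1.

Some routes from 4 to 1:
4 -> 5 -> 7 -> 1: 15 + 2 + 9 = 26
4 -> 1: 13
4 -> 6 -> 8 -> 1: 11 + 8 + 5 = 24
Best route has total 13.

13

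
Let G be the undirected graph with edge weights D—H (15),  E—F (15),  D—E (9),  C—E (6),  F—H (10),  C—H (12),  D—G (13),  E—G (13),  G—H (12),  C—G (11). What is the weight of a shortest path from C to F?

21

Checking several routes:
C - G - H - F: 11 + 12 + 10 = 33
C - H - F: 12 + 10 = 22
C - E - F: 6 + 15 = 21
Shortest: 21.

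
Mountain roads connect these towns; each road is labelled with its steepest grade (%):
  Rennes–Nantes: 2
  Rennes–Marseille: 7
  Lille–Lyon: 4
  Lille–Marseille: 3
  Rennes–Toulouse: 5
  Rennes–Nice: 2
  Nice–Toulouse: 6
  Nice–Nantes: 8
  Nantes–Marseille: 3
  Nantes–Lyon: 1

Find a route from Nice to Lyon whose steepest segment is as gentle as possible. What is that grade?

2

Checking several routes:
Nice → Rennes → Nantes → Lyon: max(2, 2, 1) = 2
Nice → Rennes → Nantes → Marseille → Lille → Lyon: max(2, 2, 3, 3, 4) = 4
Nice → Toulouse → Rennes → Nantes → Marseille → Lille → Lyon: max(6, 5, 2, 3, 3, 4) = 6
The minimum achievable maximum is 2%.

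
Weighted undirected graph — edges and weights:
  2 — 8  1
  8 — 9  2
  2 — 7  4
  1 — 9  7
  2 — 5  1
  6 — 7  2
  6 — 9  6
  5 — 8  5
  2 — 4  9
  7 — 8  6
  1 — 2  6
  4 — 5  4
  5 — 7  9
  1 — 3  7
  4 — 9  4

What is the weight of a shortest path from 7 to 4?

Comparing a few candidate routes:
7 -> 8 -> 9 -> 4: 6 + 2 + 4 = 12
7 -> 2 -> 8 -> 9 -> 4: 4 + 1 + 2 + 4 = 11
7 -> 6 -> 9 -> 4: 2 + 6 + 4 = 12
7 -> 2 -> 5 -> 4: 4 + 1 + 4 = 9
7 -> 8 -> 2 -> 5 -> 4: 6 + 1 + 1 + 4 = 12
Shortest: 9.

9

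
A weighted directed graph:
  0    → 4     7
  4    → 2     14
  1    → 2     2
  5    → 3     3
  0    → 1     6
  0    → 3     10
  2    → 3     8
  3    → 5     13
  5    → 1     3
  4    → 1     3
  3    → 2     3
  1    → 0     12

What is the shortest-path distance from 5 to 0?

15

Candidate routes:
5-1-0: 3 + 12 = 15
Best route has total 15.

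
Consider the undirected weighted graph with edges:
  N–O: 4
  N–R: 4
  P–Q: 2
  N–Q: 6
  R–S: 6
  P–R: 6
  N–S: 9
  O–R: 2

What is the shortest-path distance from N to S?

Candidate routes:
N - R - S: 4 + 6 = 10
N - S: 9
N - O - R - S: 4 + 2 + 6 = 12
N - Q - P - R - S: 6 + 2 + 6 + 6 = 20
Shortest: 9.

9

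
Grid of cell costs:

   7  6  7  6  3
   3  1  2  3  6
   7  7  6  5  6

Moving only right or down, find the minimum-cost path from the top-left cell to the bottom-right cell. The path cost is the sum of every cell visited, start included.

Path (0,0)→(1,0)→(1,1)→(1,2)→(1,3)→(2,3)→(2,4): 7 + 3 + 1 + 2 + 3 + 5 + 6 = 27.

27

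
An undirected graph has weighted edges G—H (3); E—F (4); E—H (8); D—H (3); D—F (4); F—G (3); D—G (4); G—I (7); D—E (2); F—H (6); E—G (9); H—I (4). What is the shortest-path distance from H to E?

Comparing a few candidate routes:
H-G-D-E: 3 + 4 + 2 = 9
H-D-E: 3 + 2 = 5
H-E: 8
H-F-E: 6 + 4 = 10
H-G-F-E: 3 + 3 + 4 = 10
The minimum is 5.

5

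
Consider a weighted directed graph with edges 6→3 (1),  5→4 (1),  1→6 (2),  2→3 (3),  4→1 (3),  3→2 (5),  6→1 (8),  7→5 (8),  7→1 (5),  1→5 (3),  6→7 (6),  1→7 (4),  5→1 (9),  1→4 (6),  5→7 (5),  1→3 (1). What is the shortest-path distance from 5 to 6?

Routes from 5 to 6:
5-1-6: 9 + 2 = 11
5-4-1-6: 1 + 3 + 2 = 6
5-7-1-6: 5 + 5 + 2 = 12
Best route has total 6.

6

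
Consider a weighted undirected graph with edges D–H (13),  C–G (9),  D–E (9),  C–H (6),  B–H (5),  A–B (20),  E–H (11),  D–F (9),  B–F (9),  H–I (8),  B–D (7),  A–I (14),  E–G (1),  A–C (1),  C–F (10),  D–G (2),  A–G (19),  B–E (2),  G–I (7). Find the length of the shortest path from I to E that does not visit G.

15

Comparing a few candidate routes:
I -> A -> C -> H -> B -> E: 14 + 1 + 6 + 5 + 2 = 28
I -> H -> E: 8 + 11 = 19
I -> H -> B -> E: 8 + 5 + 2 = 15
I -> H -> B -> D -> E: 8 + 5 + 7 + 9 = 29
Shortest: 15.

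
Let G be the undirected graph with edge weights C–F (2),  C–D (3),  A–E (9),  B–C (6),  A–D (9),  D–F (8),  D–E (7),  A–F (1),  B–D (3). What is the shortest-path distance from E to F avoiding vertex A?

12

Paths from E to F avoiding A:
E-D-F: 7 + 8 = 15
E-D-C-F: 7 + 3 + 2 = 12
E-D-B-C-F: 7 + 3 + 6 + 2 = 18
Shortest: 12.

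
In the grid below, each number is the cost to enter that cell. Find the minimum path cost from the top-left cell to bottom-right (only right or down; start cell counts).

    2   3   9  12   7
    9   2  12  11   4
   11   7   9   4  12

Path r0c0 -> r0c1 -> r1c1 -> r2c1 -> r2c2 -> r2c3 -> r2c4: 2 + 3 + 2 + 7 + 9 + 4 + 12 = 39.
For comparison, the top-then-right route costs 49.

39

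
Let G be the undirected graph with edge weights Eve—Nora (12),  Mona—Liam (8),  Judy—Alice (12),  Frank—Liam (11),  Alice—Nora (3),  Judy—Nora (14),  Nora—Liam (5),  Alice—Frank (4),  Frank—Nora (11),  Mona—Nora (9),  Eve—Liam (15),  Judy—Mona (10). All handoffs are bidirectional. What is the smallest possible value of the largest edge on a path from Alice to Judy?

Some routes from Alice to Judy:
Alice-Nora-Frank-Liam-Mona-Judy: max(3, 11, 11, 8, 10) = 11
Alice-Nora-Mona-Judy: max(3, 9, 10) = 10
Alice-Nora-Liam-Mona-Judy: max(3, 5, 8, 10) = 10
Alice-Frank-Liam-Mona-Judy: max(4, 11, 8, 10) = 11
Smallest bottleneck: 10.

10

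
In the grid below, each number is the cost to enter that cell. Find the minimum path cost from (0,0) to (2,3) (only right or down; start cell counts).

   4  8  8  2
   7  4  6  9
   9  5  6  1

27

Cheapest: (0,0) -> (1,0) -> (1,1) -> (2,1) -> (2,2) -> (2,3)
  4 + 7 + 4 + 5 + 6 + 1 = 27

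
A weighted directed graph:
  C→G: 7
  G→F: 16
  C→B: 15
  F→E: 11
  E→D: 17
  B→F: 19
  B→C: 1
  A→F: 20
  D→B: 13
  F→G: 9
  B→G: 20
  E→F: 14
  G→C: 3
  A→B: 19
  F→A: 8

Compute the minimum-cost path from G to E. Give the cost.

27

Paths from G to E:
G -> F -> E: 16 + 11 = 27
G -> C -> B -> F -> E: 3 + 15 + 19 + 11 = 48
Best route has total 27.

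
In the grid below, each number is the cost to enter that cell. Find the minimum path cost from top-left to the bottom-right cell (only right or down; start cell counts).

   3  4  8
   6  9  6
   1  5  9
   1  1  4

16

One optimal route is r0c0 -> r1c0 -> r2c0 -> r3c0 -> r3c1 -> r3c2.
Its cost is 3 + 6 + 1 + 1 + 1 + 4 = 16.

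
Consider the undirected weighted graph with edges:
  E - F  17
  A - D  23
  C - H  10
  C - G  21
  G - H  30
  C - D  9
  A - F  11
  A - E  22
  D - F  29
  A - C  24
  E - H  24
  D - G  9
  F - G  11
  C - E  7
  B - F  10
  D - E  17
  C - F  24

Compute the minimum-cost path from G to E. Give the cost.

25

Some routes from G to E:
G-F-C-E: 11 + 24 + 7 = 42
G-D-E: 9 + 17 = 26
G-C-E: 21 + 7 = 28
G-D-C-E: 9 + 9 + 7 = 25
G-F-E: 11 + 17 = 28
Shortest: 25.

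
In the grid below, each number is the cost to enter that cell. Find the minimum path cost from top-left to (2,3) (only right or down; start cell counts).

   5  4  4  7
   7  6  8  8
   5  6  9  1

29

Best path: [0,0] -> [0,1] -> [0,2] -> [0,3] -> [1,3] -> [2,3]
Cost: 5 + 4 + 4 + 7 + 8 + 1 = 29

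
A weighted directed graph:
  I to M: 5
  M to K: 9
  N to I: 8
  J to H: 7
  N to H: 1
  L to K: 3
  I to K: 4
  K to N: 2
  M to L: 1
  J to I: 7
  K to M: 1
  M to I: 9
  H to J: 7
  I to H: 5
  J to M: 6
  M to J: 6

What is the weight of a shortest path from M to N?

Paths from M to N:
M→J→I→K→N: 6 + 7 + 4 + 2 = 19
M→L→K→N: 1 + 3 + 2 = 6
M→K→N: 9 + 2 = 11
M→I→K→N: 9 + 4 + 2 = 15
Best route has total 6.

6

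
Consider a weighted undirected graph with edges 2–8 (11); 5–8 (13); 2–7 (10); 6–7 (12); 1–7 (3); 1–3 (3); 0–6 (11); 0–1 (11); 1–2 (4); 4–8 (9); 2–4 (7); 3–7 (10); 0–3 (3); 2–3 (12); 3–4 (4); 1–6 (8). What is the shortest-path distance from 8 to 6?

23

Comparing a few candidate routes:
8-2-1-6: 11 + 4 + 8 = 23
8-4-2-1-6: 9 + 7 + 4 + 8 = 28
8-4-3-0-6: 9 + 4 + 3 + 11 = 27
8-2-1-7-6: 11 + 4 + 3 + 12 = 30
8-4-3-1-6: 9 + 4 + 3 + 8 = 24
Best route has total 23.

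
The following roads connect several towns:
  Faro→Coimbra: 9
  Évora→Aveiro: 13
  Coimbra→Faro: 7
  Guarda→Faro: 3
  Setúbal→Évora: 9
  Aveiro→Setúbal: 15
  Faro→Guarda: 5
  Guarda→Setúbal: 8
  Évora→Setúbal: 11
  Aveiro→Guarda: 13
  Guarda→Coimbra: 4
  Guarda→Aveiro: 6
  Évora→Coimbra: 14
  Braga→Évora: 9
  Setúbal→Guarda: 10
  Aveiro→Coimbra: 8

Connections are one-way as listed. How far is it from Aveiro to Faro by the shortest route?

15

Comparing a few candidate routes:
Aveiro -> Coimbra -> Faro: 8 + 7 = 15
Aveiro -> Setúbal -> Guarda -> Coimbra -> Faro: 15 + 10 + 4 + 7 = 36
Aveiro -> Setúbal -> Guarda -> Faro: 15 + 10 + 3 = 28
Aveiro -> Guarda -> Faro: 13 + 3 = 16
Aveiro -> Setúbal -> Évora -> Coimbra -> Faro: 15 + 9 + 14 + 7 = 45
Aveiro -> Guarda -> Coimbra -> Faro: 13 + 4 + 7 = 24
Best route has total 15.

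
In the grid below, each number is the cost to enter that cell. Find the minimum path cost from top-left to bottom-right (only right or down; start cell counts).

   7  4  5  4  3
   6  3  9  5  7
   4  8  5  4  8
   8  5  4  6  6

41

Cheapest: [0,0]→[0,1]→[0,2]→[0,3]→[1,3]→[2,3]→[3,3]→[3,4]
  7 + 4 + 5 + 4 + 5 + 4 + 6 + 6 = 41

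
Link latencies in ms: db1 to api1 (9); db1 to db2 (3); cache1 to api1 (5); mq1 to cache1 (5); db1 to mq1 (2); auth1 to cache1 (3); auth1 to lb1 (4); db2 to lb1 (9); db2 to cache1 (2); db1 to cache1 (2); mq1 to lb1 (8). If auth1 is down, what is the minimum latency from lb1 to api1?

16

A few of the lb1→api1 routes:
lb1 - mq1 - db1 - cache1 - api1: 8 + 2 + 2 + 5 = 17
lb1 - mq1 - cache1 - api1: 8 + 5 + 5 = 18
lb1 - db2 - cache1 - api1: 9 + 2 + 5 = 16
Shortest: 16 ms.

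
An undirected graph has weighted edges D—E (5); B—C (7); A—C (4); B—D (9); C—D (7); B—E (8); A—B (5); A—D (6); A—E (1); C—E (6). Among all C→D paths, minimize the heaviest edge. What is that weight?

Some routes from C to D:
C → E → A → D: max(6, 1, 6) = 6
C → A → E → D: max(4, 1, 5) = 5
C → A → D: max(4, 6) = 6
C → E → D: max(6, 5) = 6
Best route has worst link 5.

5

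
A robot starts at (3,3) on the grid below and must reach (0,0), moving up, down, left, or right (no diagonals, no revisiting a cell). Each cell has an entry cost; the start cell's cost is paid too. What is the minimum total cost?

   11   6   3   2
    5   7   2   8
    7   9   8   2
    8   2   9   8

40

Cheapest: (3,3)→(2,3)→(1,3)→(0,3)→(0,2)→(0,1)→(0,0)
  8 + 2 + 8 + 2 + 3 + 6 + 11 = 40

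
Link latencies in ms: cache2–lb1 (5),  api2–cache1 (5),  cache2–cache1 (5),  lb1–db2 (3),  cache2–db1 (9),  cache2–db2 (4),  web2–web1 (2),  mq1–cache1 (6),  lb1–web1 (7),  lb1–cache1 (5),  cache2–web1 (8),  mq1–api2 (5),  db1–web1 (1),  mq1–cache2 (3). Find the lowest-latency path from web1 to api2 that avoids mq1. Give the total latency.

17

Comparing a few candidate routes:
web1→db1→cache2→cache1→api2: 1 + 9 + 5 + 5 = 20
web1→cache2→cache1→api2: 8 + 5 + 5 = 18
web1→lb1→cache1→api2: 7 + 5 + 5 = 17
The minimum is 17 ms.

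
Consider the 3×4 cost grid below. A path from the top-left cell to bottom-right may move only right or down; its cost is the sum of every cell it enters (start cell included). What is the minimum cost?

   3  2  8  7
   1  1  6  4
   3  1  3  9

18

Cheapest: r0c0 -> r1c0 -> r1c1 -> r2c1 -> r2c2 -> r2c3
  3 + 1 + 1 + 1 + 3 + 9 = 18
(Top row then right column would cost 33.)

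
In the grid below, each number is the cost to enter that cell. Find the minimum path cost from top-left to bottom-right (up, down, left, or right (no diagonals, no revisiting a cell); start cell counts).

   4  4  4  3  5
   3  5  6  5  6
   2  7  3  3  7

29

One optimal route is r0c0 → r1c0 → r2c0 → r2c1 → r2c2 → r2c3 → r2c4.
Its cost is 4 + 3 + 2 + 7 + 3 + 3 + 7 = 29.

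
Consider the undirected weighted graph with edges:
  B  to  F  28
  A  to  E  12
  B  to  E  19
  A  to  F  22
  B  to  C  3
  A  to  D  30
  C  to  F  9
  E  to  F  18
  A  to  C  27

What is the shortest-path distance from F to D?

Checking several routes:
F → E → A → D: 18 + 12 + 30 = 60
F → C → A → D: 9 + 27 + 30 = 66
F → C → B → E → A → D: 9 + 3 + 19 + 12 + 30 = 73
F → A → D: 22 + 30 = 52
Shortest: 52.

52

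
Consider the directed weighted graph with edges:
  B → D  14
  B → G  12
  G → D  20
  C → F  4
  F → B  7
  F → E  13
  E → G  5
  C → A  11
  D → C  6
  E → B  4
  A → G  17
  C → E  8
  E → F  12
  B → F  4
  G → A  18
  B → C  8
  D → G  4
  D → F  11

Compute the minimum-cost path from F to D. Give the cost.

21

Checking several routes:
F→E→B→D: 13 + 4 + 14 = 31
F→B→D: 7 + 14 = 21
F→E→G→D: 13 + 5 + 20 = 38
Shortest: 21.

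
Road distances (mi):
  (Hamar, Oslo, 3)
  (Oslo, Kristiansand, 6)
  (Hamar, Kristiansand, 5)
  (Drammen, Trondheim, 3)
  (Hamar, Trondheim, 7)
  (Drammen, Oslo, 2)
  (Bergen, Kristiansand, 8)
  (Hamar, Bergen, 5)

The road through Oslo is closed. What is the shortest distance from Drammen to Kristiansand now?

Paths from Drammen to Kristiansand avoiding Oslo:
Drammen-Trondheim-Hamar-Kristiansand: 3 + 7 + 5 = 15
Drammen-Trondheim-Hamar-Bergen-Kristiansand: 3 + 7 + 5 + 8 = 23
The minimum is 15 mi.

15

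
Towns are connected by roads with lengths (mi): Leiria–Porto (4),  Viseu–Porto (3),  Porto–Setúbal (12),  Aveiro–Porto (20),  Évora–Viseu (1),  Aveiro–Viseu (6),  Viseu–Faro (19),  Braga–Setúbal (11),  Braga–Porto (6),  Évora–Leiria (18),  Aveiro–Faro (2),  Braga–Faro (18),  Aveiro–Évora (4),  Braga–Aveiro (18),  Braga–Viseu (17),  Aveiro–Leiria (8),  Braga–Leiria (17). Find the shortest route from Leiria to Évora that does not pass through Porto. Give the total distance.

A few of the Leiria→Évora routes:
Leiria - Aveiro - Évora: 8 + 4 = 12
Leiria - Aveiro - Viseu - Évora: 8 + 6 + 1 = 15
Leiria - Aveiro - Faro - Viseu - Évora: 8 + 2 + 19 + 1 = 30
Leiria - Évora: 18
Best route has total 12 mi.

12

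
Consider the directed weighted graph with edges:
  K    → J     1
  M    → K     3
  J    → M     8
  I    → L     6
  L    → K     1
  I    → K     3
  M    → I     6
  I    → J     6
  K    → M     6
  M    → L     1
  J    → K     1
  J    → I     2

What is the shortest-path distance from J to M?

7

Candidate routes:
J-I-K-M: 2 + 3 + 6 = 11
J-M: 8
J-K-M: 1 + 6 = 7
J-I-L-K-M: 2 + 6 + 1 + 6 = 15
Best route has total 7.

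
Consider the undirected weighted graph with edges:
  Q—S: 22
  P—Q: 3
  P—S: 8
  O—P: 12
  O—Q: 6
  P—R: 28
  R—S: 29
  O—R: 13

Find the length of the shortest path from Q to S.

11

Comparing a few candidate routes:
Q → P → S: 3 + 8 = 11
Q → S: 22
Q → O → R → S: 6 + 13 + 29 = 48
Q → O → P → S: 6 + 12 + 8 = 26
Shortest: 11.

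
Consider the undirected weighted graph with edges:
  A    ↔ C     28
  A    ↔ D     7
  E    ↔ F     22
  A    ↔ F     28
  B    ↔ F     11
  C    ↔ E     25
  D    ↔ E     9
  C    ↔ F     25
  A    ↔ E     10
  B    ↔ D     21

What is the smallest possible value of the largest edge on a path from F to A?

21

Some routes from F to A:
F -> C -> E -> D -> A: max(25, 25, 9, 7) = 25
F -> B -> D -> E -> A: max(11, 21, 9, 10) = 21
F -> E -> D -> A: max(22, 9, 7) = 22
F -> C -> E -> A: max(25, 25, 10) = 25
F -> E -> A: max(22, 10) = 22
F -> B -> D -> A: max(11, 21, 7) = 21
Smallest bottleneck: 21.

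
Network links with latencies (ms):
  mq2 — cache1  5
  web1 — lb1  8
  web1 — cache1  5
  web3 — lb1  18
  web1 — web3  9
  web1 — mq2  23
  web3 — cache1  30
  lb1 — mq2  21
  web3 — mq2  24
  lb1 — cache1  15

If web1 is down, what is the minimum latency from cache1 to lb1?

15

A few of the cache1→lb1 routes:
cache1-mq2-lb1: 5 + 21 = 26
cache1-lb1: 15
cache1-web3-lb1: 30 + 18 = 48
cache1-mq2-web3-lb1: 5 + 24 + 18 = 47
Shortest: 15 ms.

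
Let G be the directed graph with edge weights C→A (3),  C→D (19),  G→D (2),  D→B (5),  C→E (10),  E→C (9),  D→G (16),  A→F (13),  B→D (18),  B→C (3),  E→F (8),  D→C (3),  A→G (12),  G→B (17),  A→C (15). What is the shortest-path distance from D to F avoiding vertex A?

Paths from D to F avoiding A:
D -> G -> B -> C -> E -> F: 16 + 17 + 3 + 10 + 8 = 54
D -> C -> E -> F: 3 + 10 + 8 = 21
D -> B -> C -> E -> F: 5 + 3 + 10 + 8 = 26
Best route has total 21.

21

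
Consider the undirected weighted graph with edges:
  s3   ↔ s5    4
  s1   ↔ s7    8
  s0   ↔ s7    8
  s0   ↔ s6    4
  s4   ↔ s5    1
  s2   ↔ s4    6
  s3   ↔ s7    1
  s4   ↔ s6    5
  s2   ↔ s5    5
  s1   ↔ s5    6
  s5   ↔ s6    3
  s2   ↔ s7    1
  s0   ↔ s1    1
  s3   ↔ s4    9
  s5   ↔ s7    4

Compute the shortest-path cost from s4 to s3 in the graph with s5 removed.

8

Paths from s4 to s3 avoiding s5:
s4 -> s6 -> s0 -> s7 -> s3: 5 + 4 + 8 + 1 = 18
s4 -> s6 -> s0 -> s1 -> s7 -> s3: 5 + 4 + 1 + 8 + 1 = 19
s4 -> s2 -> s7 -> s3: 6 + 1 + 1 = 8
s4 -> s3: 9
Best route has total 8.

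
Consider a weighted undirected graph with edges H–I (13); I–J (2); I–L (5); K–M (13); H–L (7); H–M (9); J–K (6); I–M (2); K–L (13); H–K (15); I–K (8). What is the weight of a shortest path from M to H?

Some routes from M to H:
M-I-K-H: 2 + 8 + 15 = 25
M-I-L-H: 2 + 5 + 7 = 14
M-I-J-K-H: 2 + 2 + 6 + 15 = 25
M-H: 9
M-I-H: 2 + 13 = 15
Shortest: 9.

9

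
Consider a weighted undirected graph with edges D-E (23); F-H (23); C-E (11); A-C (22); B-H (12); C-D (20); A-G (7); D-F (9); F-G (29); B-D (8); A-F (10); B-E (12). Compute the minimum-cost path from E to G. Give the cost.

Some routes from E to G:
E→C→D→F→A→G: 11 + 20 + 9 + 10 + 7 = 57
E→B→D→F→A→G: 12 + 8 + 9 + 10 + 7 = 46
E→C→A→G: 11 + 22 + 7 = 40
E→D→F→A→G: 23 + 9 + 10 + 7 = 49
Best route has total 40.

40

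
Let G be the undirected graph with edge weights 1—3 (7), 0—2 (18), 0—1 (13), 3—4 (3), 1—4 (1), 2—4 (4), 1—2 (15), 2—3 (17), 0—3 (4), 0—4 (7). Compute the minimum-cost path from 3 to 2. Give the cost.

7

A few of the 3→2 routes:
3 - 0 - 4 - 2: 4 + 7 + 4 = 15
3 - 4 - 1 - 2: 3 + 1 + 15 = 19
3 - 1 - 4 - 2: 7 + 1 + 4 = 12
3 - 4 - 2: 3 + 4 = 7
3 - 2: 17
Shortest: 7.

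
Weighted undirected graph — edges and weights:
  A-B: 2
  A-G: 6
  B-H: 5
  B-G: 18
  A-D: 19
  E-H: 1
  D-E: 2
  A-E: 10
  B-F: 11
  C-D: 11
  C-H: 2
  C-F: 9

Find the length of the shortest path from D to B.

A few of the D→B routes:
D -> C -> H -> B: 11 + 2 + 5 = 18
D -> E -> H -> B: 2 + 1 + 5 = 8
D -> E -> H -> C -> F -> B: 2 + 1 + 2 + 9 + 11 = 25
D -> A -> B: 19 + 2 = 21
D -> E -> A -> B: 2 + 10 + 2 = 14
The minimum is 8.

8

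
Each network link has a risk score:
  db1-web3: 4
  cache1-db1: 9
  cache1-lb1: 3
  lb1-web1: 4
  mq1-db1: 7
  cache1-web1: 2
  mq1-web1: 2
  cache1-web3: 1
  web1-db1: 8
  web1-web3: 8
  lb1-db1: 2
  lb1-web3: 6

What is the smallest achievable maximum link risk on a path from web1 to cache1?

Some routes from web1 to cache1:
web1→cache1: max(2) = 2
web1→lb1→web3→cache1: max(4, 6, 1) = 6
web1→lb1→cache1: max(4, 3) = 4
web1→lb1→db1→web3→cache1: max(4, 2, 4, 1) = 4
The minimum achievable maximum is 2.

2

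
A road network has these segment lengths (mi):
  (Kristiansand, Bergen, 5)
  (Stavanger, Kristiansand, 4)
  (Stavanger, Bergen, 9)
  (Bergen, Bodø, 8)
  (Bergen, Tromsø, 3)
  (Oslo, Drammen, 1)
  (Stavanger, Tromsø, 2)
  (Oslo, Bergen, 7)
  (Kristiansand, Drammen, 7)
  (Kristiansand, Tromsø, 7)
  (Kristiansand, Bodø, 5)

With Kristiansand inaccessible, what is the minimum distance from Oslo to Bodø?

15

Candidate routes:
Oslo -> Bergen -> Bodø: 7 + 8 = 15
Shortest: 15 mi.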